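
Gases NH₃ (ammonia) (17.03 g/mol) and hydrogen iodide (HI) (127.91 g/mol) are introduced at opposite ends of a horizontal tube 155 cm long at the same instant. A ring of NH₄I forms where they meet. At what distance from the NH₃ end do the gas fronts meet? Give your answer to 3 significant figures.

114 cm

Graham's law gives d_NH₃/d_HI = rate_NH₃/rate_HI = √(M_HI/M_NH₃) = √(127.91/17.03) = 2.741.
With d_NH₃ + d_HI = 155 cm, d_HI = 155/(1 + 2.741) = 41.44 cm.
d_NH₃ = 155 − 41.44 = 114 cm.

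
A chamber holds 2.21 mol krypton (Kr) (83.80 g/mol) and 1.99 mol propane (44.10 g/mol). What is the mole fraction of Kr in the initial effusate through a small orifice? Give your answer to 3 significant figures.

0.446

Effusion rate of each component ∝ n_i/√M_i (partial pressure × 1/√M).
Mole fraction of Kr in the effusate = (n_Kr/√M_Kr) / (n_Kr/√M_Kr + n_C₃H₈/√M_C₃H₈)
= (2.21/√83.80) / (2.21/√83.80 + 1.99/√44.10) = 0.2414/(0.2414 + 0.2997) = 0.446.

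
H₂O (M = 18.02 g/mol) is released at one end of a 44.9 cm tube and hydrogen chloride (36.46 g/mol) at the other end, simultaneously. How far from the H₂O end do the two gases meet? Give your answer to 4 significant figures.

26.36 cm

In equal time, each gas travels a distance ∝ its rate ∝ 1/√M, so d_H₂O/d_HCl = √(M_HCl/M_H₂O) = √(36.46/18.02) = 1.422.
With d_H₂O + d_HCl = 44.9 cm, d_HCl = 44.9/(1 + 1.422) = 18.54 cm.
d_H₂O = 44.9 − 18.54 = 26.36 cm.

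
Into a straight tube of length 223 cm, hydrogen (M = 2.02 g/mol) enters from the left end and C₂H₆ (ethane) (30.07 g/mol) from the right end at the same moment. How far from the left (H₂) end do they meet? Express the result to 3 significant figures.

The fronts meet when d_H₂ + d_C₂H₆ = L with d_H₂/d_C₂H₆ = √(M_C₂H₆/M_H₂) (Graham's law). Here √(M_C₂H₆/M_H₂) = √(30.07/2.02) = 3.858.
With d_H₂ + d_C₂H₆ = 223 cm, d_C₂H₆ = 223/(1 + 3.858) = 45.90 cm.
d_H₂ = 223 − 45.90 = 177 cm.

177 cm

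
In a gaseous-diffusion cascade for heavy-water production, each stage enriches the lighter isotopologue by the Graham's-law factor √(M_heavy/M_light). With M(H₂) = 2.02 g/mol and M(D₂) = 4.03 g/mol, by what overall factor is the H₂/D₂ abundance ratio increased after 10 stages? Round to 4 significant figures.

31.61

Overall factor = α^10 with α = √(4.03/2.02), i.e. (4.03/2.02)^(10/2).
= 1.99505^5 = 31.61.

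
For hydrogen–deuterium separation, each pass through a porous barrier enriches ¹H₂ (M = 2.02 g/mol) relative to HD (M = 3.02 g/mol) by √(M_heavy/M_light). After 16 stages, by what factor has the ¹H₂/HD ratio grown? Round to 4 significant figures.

Overall factor = α^16 with α = √(3.02/2.02), i.e. (3.02/2.02)^(16/2).
= 1.49505^8 = 24.96.

24.96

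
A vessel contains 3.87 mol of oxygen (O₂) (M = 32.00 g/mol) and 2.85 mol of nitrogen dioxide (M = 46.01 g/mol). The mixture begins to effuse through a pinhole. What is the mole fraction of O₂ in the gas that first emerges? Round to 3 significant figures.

The effusion rate of species i is ∝ p_i/√M_i ∝ n_i/√M_i.
So x_O₂ in the escaping gas = (n_O₂/√M_O₂) / Σ(n_i/√M_i)
= (3.87/√32.00) / (3.87/√32.00 + 2.85/√46.01) = 0.6841/(0.6841 + 0.4202) = 0.620.

0.620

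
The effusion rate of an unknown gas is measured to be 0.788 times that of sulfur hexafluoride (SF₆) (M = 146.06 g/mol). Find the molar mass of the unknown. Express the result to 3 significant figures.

235 g/mol

Using Graham's law: rate_X/rate_SF₆ = √(M_SF₆/M_X).
0.788 = √(146.06/M_X)
M_X = 146.06 / 0.788² = 146.06 / 0.6209 = 235 g/mol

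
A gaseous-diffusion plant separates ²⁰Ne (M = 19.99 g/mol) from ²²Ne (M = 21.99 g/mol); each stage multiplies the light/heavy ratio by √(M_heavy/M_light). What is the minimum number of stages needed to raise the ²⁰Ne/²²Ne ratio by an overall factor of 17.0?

Per stage α = (21.99/19.99)^(1/2) = 1.10005^0.5, giving ln α = 0.04768.
Need α^N ≥ 17.0 ⇒ N ≥ ln(17.0) / ln α = 2.833 / 0.04768 = 59.42.
Rounding up, N = 60 stages.

60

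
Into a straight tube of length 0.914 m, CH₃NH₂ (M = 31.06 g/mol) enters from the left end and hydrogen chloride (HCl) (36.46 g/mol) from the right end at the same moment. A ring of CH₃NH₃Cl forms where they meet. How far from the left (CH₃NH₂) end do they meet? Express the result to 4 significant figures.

0.4753 m

The fronts meet when d_CH₃NH₂ + d_HCl = L with d_CH₃NH₂/d_HCl = √(M_HCl/M_CH₃NH₂) (Graham's law). Here √(M_HCl/M_CH₃NH₂) = √(36.46/31.06) = 1.083.
With d_CH₃NH₂ + d_HCl = 0.914 m, d_HCl = 0.914/(1 + 1.083) = 0.4387 m.
d_CH₃NH₂ = 0.914 − 0.4387 = 0.4753 m.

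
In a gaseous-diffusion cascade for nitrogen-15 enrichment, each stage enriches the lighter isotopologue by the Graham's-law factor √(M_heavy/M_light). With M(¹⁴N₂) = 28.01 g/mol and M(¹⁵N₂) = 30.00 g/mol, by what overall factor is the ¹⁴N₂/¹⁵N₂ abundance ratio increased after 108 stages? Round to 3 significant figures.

40.7

The single-stage factor is √(M_heavy/M_light), so 108 stages give [√(30.00/28.01)]^108 = (30.00/28.01)^(108/2).
= 1.07105^54 = 40.7.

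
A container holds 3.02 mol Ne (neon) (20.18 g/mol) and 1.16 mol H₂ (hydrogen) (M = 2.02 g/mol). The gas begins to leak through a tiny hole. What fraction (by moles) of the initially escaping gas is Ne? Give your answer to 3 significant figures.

Effusion rate of each component ∝ n_i/√M_i (partial pressure × 1/√M).
x_Ne(eff) = (n_Ne/√M_Ne) / (n_Ne/√M_Ne + n_H₂/√M_H₂)
= (3.02/√20.18) / (3.02/√20.18 + 1.16/√2.02) = 0.6723/(0.6723 + 0.8162) = 0.452.

0.452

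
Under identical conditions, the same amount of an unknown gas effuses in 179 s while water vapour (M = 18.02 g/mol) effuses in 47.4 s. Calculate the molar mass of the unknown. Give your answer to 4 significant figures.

Since effusion rate ∝ 1/√M, t_X/t_H₂O = √(M_X/M_H₂O).
179/47.4 = 3.776 = √(M_X/18.02)
M_X = 18.02 × 3.776² = 18.02 × 14.26 = 257.0 g/mol

257.0 g/mol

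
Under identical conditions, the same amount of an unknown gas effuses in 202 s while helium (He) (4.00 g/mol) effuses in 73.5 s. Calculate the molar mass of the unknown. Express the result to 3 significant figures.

30.2 g/mol

Since effusion rate ∝ 1/√M, t_X/t_He = √(M_X/M_He).
202/73.5 = 2.748 = √(M_X/4.00)
M_X = 4.00 × 2.748² = 4.00 × 7.553 = 30.2 g/mol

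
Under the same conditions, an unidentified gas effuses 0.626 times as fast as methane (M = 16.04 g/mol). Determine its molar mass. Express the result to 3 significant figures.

Graham's law gives rate_X/rate_CH₄ = √(M_CH₄/M_X).
0.626 = √(16.04/M_X)
M_X = 16.04 / 0.626² = 16.04 / 0.3919 = 40.9 g/mol

40.9 g/mol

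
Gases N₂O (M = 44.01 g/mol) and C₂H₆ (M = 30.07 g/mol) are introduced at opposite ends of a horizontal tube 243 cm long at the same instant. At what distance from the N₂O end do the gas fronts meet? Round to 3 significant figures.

110 cm

Graham's law gives d_N₂O/d_C₂H₆ = rate_N₂O/rate_C₂H₆ = √(M_C₂H₆/M_N₂O) = √(30.07/44.01) = 0.8266.
With d_N₂O + d_C₂H₆ = 243 cm, d_C₂H₆ = 243/(1 + 0.8266) = 133.0 cm.
d_N₂O = 243 − 133.0 = 110 cm.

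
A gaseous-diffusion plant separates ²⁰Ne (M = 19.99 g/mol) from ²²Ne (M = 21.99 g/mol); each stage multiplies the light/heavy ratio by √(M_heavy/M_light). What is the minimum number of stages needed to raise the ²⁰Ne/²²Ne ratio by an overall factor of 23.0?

66

Per stage α = (21.99/19.99)^(1/2) = 1.10005^0.5, giving ln α = 0.04768.
Need α^N ≥ 23.0 ⇒ N ≥ ln(23.0) / ln α = 3.135 / 0.04768 = 65.76.
Minimum whole number of stages: N = 66.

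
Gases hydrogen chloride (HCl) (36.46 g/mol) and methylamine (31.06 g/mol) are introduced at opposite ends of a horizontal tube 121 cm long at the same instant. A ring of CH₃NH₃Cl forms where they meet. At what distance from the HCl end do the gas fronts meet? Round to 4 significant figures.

Distances travelled in equal time are proportional to diffusion rates, so d_HCl/d_CH₃NH₂ = √(M_CH₃NH₂/M_HCl) = √(31.06/36.46) = 0.9230.
With d_HCl + d_CH₃NH₂ = 121 cm, d_CH₃NH₂ = 121/(1 + 0.9230) = 62.92 cm.
d_HCl = 121 − 62.92 = 58.08 cm.

58.08 cm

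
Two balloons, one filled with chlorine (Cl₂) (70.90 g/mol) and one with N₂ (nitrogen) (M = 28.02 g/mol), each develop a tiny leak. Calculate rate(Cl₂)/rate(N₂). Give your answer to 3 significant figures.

0.629

By Graham's law, rate_Cl₂/rate_N₂ = √(M_N₂/M_Cl₂) = √(28.02/70.90) = √0.3952 = 0.629.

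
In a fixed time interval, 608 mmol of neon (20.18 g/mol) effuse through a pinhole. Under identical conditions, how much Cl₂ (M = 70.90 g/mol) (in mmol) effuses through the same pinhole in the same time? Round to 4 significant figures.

324.4 mmol

By Graham's law, rate_Cl₂/rate_Ne = √(M_Ne/M_Cl₂) = √(20.18/70.90) = √0.2846 = 0.5335.
So the amount for Cl₂ is 608 × 0.5335 = 324.4 mmol.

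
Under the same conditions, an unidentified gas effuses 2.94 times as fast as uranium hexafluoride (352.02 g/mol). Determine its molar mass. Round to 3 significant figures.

40.7 g/mol

By Graham's law, rate_X/rate_UF₆ = √(M_UF₆/M_X).
2.94 = √(352.02/M_X)
M_X = 352.02 / 2.94² = 352.02 / 8.644 = 40.7 g/mol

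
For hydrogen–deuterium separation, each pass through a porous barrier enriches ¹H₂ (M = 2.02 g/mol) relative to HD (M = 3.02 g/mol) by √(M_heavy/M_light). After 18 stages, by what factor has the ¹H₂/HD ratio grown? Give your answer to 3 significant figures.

After 18 stages the ratio has grown by (√(3.02/2.02))^18 = (3.02/2.02)^(18/2).
= 1.49505^9 = 37.3.

37.3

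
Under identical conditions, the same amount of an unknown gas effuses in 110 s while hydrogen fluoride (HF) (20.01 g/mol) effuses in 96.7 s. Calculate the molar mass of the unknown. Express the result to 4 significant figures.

25.89 g/mol

By Graham's law, t_X/t_HF = √(M_X/M_HF).
110/96.7 = 1.138 = √(M_X/20.01)
M_X = 20.01 × 1.138² = 20.01 × 1.294 = 25.89 g/mol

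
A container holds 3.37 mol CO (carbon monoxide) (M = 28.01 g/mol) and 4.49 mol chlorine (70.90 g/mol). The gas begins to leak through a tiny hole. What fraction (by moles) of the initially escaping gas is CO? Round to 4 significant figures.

0.5442

The effusion rate of species i is ∝ p_i/√M_i ∝ n_i/√M_i.
Mole fraction of CO in the effusate = (n_CO/√M_CO) / (n_CO/√M_CO + n_Cl₂/√M_Cl₂)
= (3.37/√28.01) / (3.37/√28.01 + 4.49/√70.90) = 0.6368/(0.6368 + 0.5332) = 0.5442.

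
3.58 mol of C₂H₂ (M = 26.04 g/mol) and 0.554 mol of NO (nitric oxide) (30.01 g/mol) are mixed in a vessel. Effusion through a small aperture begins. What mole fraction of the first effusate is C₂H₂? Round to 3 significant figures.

The effusion rate of species i is ∝ p_i/√M_i ∝ n_i/√M_i.
x_C₂H₂(eff) = (n_C₂H₂/√M_C₂H₂) / (n_C₂H₂/√M_C₂H₂ + n_NO/√M_NO)
= (3.58/√26.04) / (3.58/√26.04 + 0.554/√30.01) = 0.7016/(0.7016 + 0.1011) = 0.874.

0.874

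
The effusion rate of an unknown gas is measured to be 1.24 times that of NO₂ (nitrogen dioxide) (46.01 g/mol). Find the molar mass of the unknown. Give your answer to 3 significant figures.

29.9 g/mol

By Graham's law, rate_X/rate_NO₂ = √(M_NO₂/M_X).
1.24 = √(46.01/M_X)
M_X = 46.01 / 1.24² = 46.01 / 1.538 = 29.9 g/mol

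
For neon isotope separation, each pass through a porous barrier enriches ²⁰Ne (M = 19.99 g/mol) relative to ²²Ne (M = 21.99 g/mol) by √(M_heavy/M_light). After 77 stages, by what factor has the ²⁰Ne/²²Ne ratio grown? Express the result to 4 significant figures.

39.30

The single-stage factor is √(M_heavy/M_light), so 77 stages give [√(21.99/19.99)]^77 = (21.99/19.99)^(77/2).
= 1.10005^(77/2) = 39.30.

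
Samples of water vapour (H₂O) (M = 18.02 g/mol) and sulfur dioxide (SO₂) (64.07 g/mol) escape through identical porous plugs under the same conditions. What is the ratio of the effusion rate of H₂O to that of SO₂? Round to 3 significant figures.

1.89

Using Graham's law: rate_H₂O/rate_SO₂ = √(M_SO₂/M_H₂O) = √(64.07/18.02) = √3.555 = 1.89.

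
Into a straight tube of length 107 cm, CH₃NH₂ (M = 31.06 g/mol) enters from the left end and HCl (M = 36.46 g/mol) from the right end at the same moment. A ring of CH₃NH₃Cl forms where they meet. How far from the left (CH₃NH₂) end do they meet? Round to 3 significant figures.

Distances travelled in equal time are proportional to diffusion rates, so d_CH₃NH₂/d_HCl = √(M_HCl/M_CH₃NH₂) = √(36.46/31.06) = 1.083.
With d_CH₃NH₂ + d_HCl = 107 cm, d_HCl = 107/(1 + 1.083) = 51.36 cm.
d_CH₃NH₂ = 107 − 51.36 = 55.6 cm.

55.6 cm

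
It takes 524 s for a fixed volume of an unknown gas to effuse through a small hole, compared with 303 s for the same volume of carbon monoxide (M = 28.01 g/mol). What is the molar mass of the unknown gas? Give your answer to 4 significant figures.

83.77 g/mol

Since effusion rate ∝ 1/√M, t_X/t_CO = √(M_X/M_CO).
524/303 = 1.729 = √(M_X/28.01)
M_X = 28.01 × 1.729² = 28.01 × 2.991 = 83.77 g/mol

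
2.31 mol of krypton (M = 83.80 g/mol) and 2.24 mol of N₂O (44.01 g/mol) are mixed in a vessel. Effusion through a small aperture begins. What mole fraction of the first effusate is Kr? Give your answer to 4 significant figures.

0.4277

Effusion rate of each component ∝ n_i/√M_i (partial pressure × 1/√M).
So x_Kr in the escaping gas = (n_Kr/√M_Kr) / Σ(n_i/√M_i)
= (2.31/√83.80) / (2.31/√83.80 + 2.24/√44.01) = 0.2523/(0.2523 + 0.3377) = 0.4277.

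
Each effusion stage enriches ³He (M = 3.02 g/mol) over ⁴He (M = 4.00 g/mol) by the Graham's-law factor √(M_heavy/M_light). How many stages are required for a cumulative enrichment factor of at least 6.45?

Single-stage factor α = √(4.00/3.02), so ln α = ½ ln(1.32450) = 0.1405.
Need α^N ≥ 6.45 ⇒ N ≥ ln(6.45) / ln α = 1.864 / 0.1405 = 13.27.
Rounding up, N = 14 stages.

14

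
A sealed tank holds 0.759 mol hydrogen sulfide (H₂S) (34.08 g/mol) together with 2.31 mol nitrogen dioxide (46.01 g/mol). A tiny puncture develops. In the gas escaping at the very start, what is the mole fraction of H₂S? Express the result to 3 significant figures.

Rate_i ∝ x_i/√M_i (Graham's law weighted by mole fraction), so the effusate composition follows n_i/√M_i.
So x_H₂S in the escaping gas = (n_H₂S/√M_H₂S) / Σ(n_i/√M_i)
= (0.759/√34.08) / (0.759/√34.08 + 2.31/√46.01) = 0.1300/(0.1300 + 0.3406) = 0.276.

0.276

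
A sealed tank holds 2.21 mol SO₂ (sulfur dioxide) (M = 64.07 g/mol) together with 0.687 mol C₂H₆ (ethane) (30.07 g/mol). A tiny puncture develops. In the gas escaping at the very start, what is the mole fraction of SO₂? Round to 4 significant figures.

Each component's effusion rate ∝ (its partial pressure)·(1/√M) ∝ n_i/√M_i.
Mole fraction of SO₂ in the effusate = (n_SO₂/√M_SO₂) / (n_SO₂/√M_SO₂ + n_C₂H₆/√M_C₂H₆)
= (2.21/√64.07) / (2.21/√64.07 + 0.687/√30.07) = 0.2761/(0.2761 + 0.1253) = 0.6879.

0.6879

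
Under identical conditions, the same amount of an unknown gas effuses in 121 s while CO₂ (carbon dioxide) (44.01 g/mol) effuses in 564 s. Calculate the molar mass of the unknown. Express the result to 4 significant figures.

From Graham's law, t_X/t_CO₂ = √(M_X/M_CO₂).
121/564 = 0.2145 = √(M_X/44.01)
M_X = 44.01 × 0.2145² = 44.01 × 0.04603 = 2.026 g/mol

2.026 g/mol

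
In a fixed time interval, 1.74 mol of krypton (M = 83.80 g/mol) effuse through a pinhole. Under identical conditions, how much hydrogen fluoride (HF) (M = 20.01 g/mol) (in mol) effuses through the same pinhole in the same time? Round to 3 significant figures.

3.56 mol

Using Graham's law: rate_HF/rate_Kr = √(M_Kr/M_HF) = √(83.80/20.01) = √4.188 = 2.046.
So the amount for HF is 1.74 × 2.046 = 3.56 mol.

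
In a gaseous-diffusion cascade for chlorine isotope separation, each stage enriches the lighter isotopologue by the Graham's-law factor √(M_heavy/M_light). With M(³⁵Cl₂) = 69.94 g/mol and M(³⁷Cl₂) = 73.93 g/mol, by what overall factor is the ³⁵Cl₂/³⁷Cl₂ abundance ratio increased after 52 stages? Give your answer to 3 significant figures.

After 52 stages the ratio has grown by (√(73.93/69.94))^52 = (73.93/69.94)^(52/2).
= 1.05705^26 = 4.23.

4.23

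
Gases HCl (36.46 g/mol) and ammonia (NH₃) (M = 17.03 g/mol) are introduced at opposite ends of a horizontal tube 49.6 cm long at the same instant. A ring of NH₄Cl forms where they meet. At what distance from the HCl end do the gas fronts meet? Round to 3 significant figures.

20.1 cm

Distances travelled in equal time are proportional to diffusion rates, so d_HCl/d_NH₃ = √(M_NH₃/M_HCl) = √(17.03/36.46) = 0.6834.
With d_HCl + d_NH₃ = 49.6 cm, d_NH₃ = 49.6/(1 + 0.6834) = 29.46 cm.
d_HCl = 49.6 − 29.46 = 20.1 cm.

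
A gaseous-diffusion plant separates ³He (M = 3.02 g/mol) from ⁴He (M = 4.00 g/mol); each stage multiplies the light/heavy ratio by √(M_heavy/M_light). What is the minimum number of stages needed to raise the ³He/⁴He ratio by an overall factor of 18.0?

Per stage α = (4.00/3.02)^(1/2) = 1.32450^0.5, giving ln α = 0.1405.
Need α^N ≥ 18.0 ⇒ N ≥ ln(18.0) / ln α = 2.890 / 0.1405 = 20.57.
Minimum whole number of stages: N = 21.

21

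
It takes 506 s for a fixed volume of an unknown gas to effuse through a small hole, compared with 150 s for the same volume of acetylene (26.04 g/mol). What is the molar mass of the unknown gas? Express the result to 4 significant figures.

From Graham's law, t_X/t_C₂H₂ = √(M_X/M_C₂H₂).
506/150 = 3.373 = √(M_X/26.04)
M_X = 26.04 × 3.373² = 26.04 × 11.38 = 296.3 g/mol

296.3 g/mol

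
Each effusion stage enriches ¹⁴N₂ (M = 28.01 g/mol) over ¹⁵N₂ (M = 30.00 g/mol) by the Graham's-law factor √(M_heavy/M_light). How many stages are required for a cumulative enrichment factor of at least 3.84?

With α = √(30.00/28.01) per stage, ln α = ½ ln(1.07105) = 0.03432.
Need α^N ≥ 3.84 ⇒ N ≥ ln(3.84) / ln α = 1.345 / 0.03432 = 39.21.
Rounding up, N = 40 stages.

40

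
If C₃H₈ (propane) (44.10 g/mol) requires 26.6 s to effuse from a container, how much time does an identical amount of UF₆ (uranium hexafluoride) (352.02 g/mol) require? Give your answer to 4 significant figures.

Graham's law gives t_UF₆/t_C₃H₈ = √(M_UF₆/M_C₃H₈) = √(352.02/44.10) = √7.982 = 2.825.
So the time for UF₆ is 26.6 × 2.825 = 75.15 s.

75.15 s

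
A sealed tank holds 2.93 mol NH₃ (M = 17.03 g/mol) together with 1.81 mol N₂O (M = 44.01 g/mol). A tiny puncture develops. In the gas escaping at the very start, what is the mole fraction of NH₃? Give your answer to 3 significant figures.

Rate_i ∝ x_i/√M_i (Graham's law weighted by mole fraction), so the effusate composition follows n_i/√M_i.
x_NH₃(eff) = (n_NH₃/√M_NH₃) / (n_NH₃/√M_NH₃ + n_N₂O/√M_N₂O)
= (2.93/√17.03) / (2.93/√17.03 + 1.81/√44.01) = 0.7100/(0.7100 + 0.2728) = 0.722.

0.722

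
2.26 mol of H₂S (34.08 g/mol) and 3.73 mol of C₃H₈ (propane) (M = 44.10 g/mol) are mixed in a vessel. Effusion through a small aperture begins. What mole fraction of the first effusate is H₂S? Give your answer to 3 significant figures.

Effusion rate of each component ∝ n_i/√M_i (partial pressure × 1/√M).
x_H₂S(eff) = (n_H₂S/√M_H₂S) / (n_H₂S/√M_H₂S + n_C₃H₈/√M_C₃H₈)
= (2.26/√34.08) / (2.26/√34.08 + 3.73/√44.10) = 0.3871/(0.3871 + 0.5617) = 0.408.

0.408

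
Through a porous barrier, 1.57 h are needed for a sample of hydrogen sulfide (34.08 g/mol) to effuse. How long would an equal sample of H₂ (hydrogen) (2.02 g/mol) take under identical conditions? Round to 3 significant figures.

Since effusion rate ∝ 1/√M, t_H₂/t_H₂S = √(M_H₂/M_H₂S) = √(2.02/34.08) = √0.05927 = 0.2435.
So the time for H₂ is 1.57 × 0.2435 = 0.382 h.

0.382 h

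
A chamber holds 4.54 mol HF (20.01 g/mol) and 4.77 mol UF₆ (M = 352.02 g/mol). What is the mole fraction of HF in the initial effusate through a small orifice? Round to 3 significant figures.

0.800

Effusion rate of each component ∝ n_i/√M_i (partial pressure × 1/√M).
So x_HF in the escaping gas = (n_HF/√M_HF) / Σ(n_i/√M_i)
= (4.54/√20.01) / (4.54/√20.01 + 4.77/√352.02) = 1.015/(1.015 + 0.2542) = 0.800.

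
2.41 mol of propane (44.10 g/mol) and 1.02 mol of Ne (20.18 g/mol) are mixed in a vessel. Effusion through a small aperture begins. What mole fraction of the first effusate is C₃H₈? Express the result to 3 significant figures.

Rate_i ∝ x_i/√M_i (Graham's law weighted by mole fraction), so the effusate composition follows n_i/√M_i.
x_C₃H₈(eff) = (n_C₃H₈/√M_C₃H₈) / (n_C₃H₈/√M_C₃H₈ + n_Ne/√M_Ne)
= (2.41/√44.10) / (2.41/√44.10 + 1.02/√20.18) = 0.3629/(0.3629 + 0.2271) = 0.615.

0.615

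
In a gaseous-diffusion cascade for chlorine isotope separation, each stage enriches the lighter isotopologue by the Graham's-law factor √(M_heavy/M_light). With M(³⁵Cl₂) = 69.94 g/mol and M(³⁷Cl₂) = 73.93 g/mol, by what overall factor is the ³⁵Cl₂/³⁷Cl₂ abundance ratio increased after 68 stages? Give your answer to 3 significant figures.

Overall factor = α^68 with α = √(73.93/69.94), i.e. (73.93/69.94)^(68/2).
= 1.05705^34 = 6.60.

6.60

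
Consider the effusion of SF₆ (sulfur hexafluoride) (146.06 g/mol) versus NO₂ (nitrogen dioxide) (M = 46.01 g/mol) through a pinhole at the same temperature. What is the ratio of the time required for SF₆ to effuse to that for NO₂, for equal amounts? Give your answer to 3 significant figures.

Since effusion rate ∝ 1/√M, t_SF₆/t_NO₂ = √(M_SF₆/M_NO₂) = √(146.06/46.01) = √3.175 = 1.78.

1.78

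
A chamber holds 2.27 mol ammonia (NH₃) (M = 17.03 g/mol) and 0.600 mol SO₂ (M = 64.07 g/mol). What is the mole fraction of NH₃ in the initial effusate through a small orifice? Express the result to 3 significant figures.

0.880

Effusion rate of each component ∝ n_i/√M_i (partial pressure × 1/√M).
Mole fraction of NH₃ in the effusate = (n_NH₃/√M_NH₃) / (n_NH₃/√M_NH₃ + n_SO₂/√M_SO₂)
= (2.27/√17.03) / (2.27/√17.03 + 0.600/√64.07) = 0.5501/(0.5501 + 0.07496) = 0.880.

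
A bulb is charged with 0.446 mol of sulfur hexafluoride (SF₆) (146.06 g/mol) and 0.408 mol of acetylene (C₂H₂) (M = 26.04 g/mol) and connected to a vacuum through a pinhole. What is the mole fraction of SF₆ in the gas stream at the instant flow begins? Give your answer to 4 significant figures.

Each component's effusion rate ∝ (its partial pressure)·(1/√M) ∝ n_i/√M_i.
x_SF₆(eff) = (n_SF₆/√M_SF₆) / (n_SF₆/√M_SF₆ + n_C₂H₂/√M_C₂H₂)
= (0.446/√146.06) / (0.446/√146.06 + 0.408/√26.04) = 0.03690/(0.03690 + 0.07995) = 0.3158.

0.3158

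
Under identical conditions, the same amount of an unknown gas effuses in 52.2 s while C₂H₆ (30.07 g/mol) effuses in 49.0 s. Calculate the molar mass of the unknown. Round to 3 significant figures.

34.1 g/mol

From Graham's law, t_X/t_C₂H₆ = √(M_X/M_C₂H₆).
52.2/49.0 = 1.065 = √(M_X/30.07)
M_X = 30.07 × 1.065² = 30.07 × 1.135 = 34.1 g/mol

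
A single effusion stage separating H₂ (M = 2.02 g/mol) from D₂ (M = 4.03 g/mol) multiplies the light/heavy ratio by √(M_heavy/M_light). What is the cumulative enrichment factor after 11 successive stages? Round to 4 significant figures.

44.64

After 11 stages the ratio has grown by (√(4.03/2.02))^11 = (4.03/2.02)^(11/2).
= 1.99505^(11/2) = 44.64.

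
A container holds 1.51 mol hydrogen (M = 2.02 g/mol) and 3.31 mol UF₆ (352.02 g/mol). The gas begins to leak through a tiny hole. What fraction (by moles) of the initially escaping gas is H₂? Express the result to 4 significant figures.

Effusion rate of each component ∝ n_i/√M_i (partial pressure × 1/√M).
Mole fraction of H₂ in the effusate = (n_H₂/√M_H₂) / (n_H₂/√M_H₂ + n_UF₆/√M_UF₆)
= (1.51/√2.02) / (1.51/√2.02 + 3.31/√352.02) = 1.062/(1.062 + 0.1764) = 0.8576.

0.8576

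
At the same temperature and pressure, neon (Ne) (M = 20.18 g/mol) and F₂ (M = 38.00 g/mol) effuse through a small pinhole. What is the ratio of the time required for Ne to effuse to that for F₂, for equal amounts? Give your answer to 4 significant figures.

Graham's law gives t_Ne/t_F₂ = √(M_Ne/M_F₂) = √(20.18/38.00) = √0.5311 = 0.7287.

0.7287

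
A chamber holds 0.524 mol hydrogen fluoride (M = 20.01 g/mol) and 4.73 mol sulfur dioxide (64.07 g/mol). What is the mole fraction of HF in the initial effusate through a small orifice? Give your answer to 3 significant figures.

Effusion rate of each component ∝ n_i/√M_i (partial pressure × 1/√M).
So x_HF in the escaping gas = (n_HF/√M_HF) / Σ(n_i/√M_i)
= (0.524/√20.01) / (0.524/√20.01 + 4.73/√64.07) = 0.1171/(0.1171 + 0.5909) = 0.165.

0.165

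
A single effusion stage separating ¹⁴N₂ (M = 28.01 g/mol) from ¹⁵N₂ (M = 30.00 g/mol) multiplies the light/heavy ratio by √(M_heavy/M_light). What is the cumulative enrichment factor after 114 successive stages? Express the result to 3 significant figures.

Each stage multiplies the ratio by α = √(30.00/28.01), so after 114 stages the overall factor is α^114 = (30.00/28.01)^(114/2).
= 1.07105^57 = 50.0.

50.0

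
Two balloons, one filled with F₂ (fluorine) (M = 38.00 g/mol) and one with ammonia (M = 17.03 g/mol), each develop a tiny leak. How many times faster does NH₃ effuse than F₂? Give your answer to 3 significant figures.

Since effusion rate ∝ 1/√M, rate_NH₃/rate_F₂ = √(M_F₂/M_NH₃) = √(38.00/17.03) = √2.231 = 1.49.

1.49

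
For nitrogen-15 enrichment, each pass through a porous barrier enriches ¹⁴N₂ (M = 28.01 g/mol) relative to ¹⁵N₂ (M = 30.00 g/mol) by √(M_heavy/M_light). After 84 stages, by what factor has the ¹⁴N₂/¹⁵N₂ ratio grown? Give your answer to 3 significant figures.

17.9

Overall factor = α^84 with α = √(30.00/28.01), i.e. (30.00/28.01)^(84/2).
= 1.07105^42 = 17.9.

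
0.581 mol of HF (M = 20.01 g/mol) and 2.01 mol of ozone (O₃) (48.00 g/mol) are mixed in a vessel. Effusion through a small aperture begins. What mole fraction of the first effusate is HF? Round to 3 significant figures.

Each component's effusion rate ∝ (its partial pressure)·(1/√M) ∝ n_i/√M_i.
x_HF(eff) = (n_HF/√M_HF) / (n_HF/√M_HF + n_O₃/√M_O₃)
= (0.581/√20.01) / (0.581/√20.01 + 2.01/√48.00) = 0.1299/(0.1299 + 0.2901) = 0.309.

0.309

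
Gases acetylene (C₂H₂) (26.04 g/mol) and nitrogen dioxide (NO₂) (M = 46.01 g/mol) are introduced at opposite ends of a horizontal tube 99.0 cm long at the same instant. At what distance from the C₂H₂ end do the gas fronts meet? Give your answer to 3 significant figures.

Distances travelled in equal time are proportional to diffusion rates, so d_C₂H₂/d_NO₂ = √(M_NO₂/M_C₂H₂) = √(46.01/26.04) = 1.329.
With d_C₂H₂ + d_NO₂ = 99.0 cm, d_NO₂ = 99.0/(1 + 1.329) = 42.50 cm.
d_C₂H₂ = 99.0 − 42.50 = 56.5 cm.

56.5 cm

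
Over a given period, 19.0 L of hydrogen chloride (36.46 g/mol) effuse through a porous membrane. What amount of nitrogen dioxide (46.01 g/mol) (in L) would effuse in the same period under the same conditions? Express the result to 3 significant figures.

Since effusion rate ∝ 1/√M, rate_NO₂/rate_HCl = √(M_HCl/M_NO₂) = √(36.46/46.01) = √0.7924 = 0.8902.
So the volume for NO₂ is 19.0 × 0.8902 = 16.9 L.

16.9 L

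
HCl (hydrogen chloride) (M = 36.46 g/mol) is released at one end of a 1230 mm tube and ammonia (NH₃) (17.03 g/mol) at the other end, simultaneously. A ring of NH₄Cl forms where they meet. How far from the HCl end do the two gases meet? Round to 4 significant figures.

499.4 mm

Graham's law gives d_HCl/d_NH₃ = rate_HCl/rate_NH₃ = √(M_NH₃/M_HCl) = √(17.03/36.46) = 0.6834.
With d_HCl + d_NH₃ = 1230 mm, d_NH₃ = 1230/(1 + 0.6834) = 730.6 mm.
d_HCl = 1230 − 730.6 = 499.4 mm.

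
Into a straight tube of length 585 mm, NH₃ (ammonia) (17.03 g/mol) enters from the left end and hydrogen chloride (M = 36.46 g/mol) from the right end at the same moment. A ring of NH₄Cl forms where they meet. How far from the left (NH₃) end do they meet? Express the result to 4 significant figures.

347.5 mm

In equal time, each gas travels a distance ∝ its rate ∝ 1/√M, so d_NH₃/d_HCl = √(M_HCl/M_NH₃) = √(36.46/17.03) = 1.463.
With d_NH₃ + d_HCl = 585 mm, d_HCl = 585/(1 + 1.463) = 237.5 mm.
d_NH₃ = 585 − 237.5 = 347.5 mm.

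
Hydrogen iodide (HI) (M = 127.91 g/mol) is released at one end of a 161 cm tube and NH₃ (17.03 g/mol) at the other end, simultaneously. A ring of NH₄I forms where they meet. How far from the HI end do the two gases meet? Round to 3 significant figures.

43.0 cm

Graham's law gives d_HI/d_NH₃ = rate_HI/rate_NH₃ = √(M_NH₃/M_HI) = √(17.03/127.91) = 0.3649.
With d_HI + d_NH₃ = 161 cm, d_NH₃ = 161/(1 + 0.3649) = 118.0 cm.
d_HI = 161 − 118.0 = 43.0 cm.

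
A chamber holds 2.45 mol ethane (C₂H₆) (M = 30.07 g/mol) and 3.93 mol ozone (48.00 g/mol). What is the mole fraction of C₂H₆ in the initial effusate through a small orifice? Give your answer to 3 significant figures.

0.441

The effusion rate of species i is ∝ p_i/√M_i ∝ n_i/√M_i.
x_C₂H₆(eff) = (n_C₂H₆/√M_C₂H₆) / (n_C₂H₆/√M_C₂H₆ + n_O₃/√M_O₃)
= (2.45/√30.07) / (2.45/√30.07 + 3.93/√48.00) = 0.4468/(0.4468 + 0.5672) = 0.441.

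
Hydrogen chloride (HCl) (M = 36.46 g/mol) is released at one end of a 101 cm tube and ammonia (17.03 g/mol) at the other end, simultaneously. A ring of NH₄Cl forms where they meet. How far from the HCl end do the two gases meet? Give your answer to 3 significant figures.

The fronts meet when d_HCl + d_NH₃ = L with d_HCl/d_NH₃ = √(M_NH₃/M_HCl) (Graham's law). Here √(M_NH₃/M_HCl) = √(17.03/36.46) = 0.6834.
With d_HCl + d_NH₃ = 101 cm, d_NH₃ = 101/(1 + 0.6834) = 60.00 cm.
d_HCl = 101 − 60.00 = 41.0 cm.

41.0 cm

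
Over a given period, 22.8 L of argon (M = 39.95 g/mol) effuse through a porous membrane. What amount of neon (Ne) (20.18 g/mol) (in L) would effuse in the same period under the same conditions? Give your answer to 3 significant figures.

Since effusion rate ∝ 1/√M, rate_Ne/rate_Ar = √(M_Ar/M_Ne) = √(39.95/20.18) = √1.980 = 1.407.
So the volume for Ne is 22.8 × 1.407 = 32.1 L.

32.1 L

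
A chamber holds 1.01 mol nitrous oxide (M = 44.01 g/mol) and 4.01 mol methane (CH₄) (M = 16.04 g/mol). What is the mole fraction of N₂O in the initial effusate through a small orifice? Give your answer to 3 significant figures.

0.132

Effusion rate of each component ∝ n_i/√M_i (partial pressure × 1/√M).
x_N₂O(eff) = (n_N₂O/√M_N₂O) / (n_N₂O/√M_N₂O + n_CH₄/√M_CH₄)
= (1.01/√44.01) / (1.01/√44.01 + 4.01/√16.04) = 0.1522/(0.1522 + 1.001) = 0.132.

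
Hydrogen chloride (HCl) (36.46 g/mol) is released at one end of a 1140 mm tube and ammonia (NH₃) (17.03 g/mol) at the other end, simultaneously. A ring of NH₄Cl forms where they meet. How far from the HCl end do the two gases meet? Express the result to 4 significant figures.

Graham's law gives d_HCl/d_NH₃ = rate_HCl/rate_NH₃ = √(M_NH₃/M_HCl) = √(17.03/36.46) = 0.6834.
With d_HCl + d_NH₃ = 1140 mm, d_NH₃ = 1140/(1 + 0.6834) = 677.2 mm.
d_HCl = 1140 − 677.2 = 462.8 mm.

462.8 mm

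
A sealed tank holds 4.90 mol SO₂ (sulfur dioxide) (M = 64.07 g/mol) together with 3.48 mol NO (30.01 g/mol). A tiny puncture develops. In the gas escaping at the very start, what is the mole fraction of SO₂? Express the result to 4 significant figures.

Each component's effusion rate ∝ (its partial pressure)·(1/√M) ∝ n_i/√M_i.
x_SO₂(eff) = (n_SO₂/√M_SO₂) / (n_SO₂/√M_SO₂ + n_NO/√M_NO)
= (4.90/√64.07) / (4.90/√64.07 + 3.48/√30.01) = 0.6122/(0.6122 + 0.6353) = 0.4907.

0.4907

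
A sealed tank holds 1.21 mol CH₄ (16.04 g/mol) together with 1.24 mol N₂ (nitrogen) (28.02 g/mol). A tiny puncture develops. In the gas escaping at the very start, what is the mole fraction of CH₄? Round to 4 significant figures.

0.5633

The effusion rate of species i is ∝ p_i/√M_i ∝ n_i/√M_i.
x_CH₄(eff) = (n_CH₄/√M_CH₄) / (n_CH₄/√M_CH₄ + n_N₂/√M_N₂)
= (1.21/√16.04) / (1.21/√16.04 + 1.24/√28.02) = 0.3021/(0.3021 + 0.2343) = 0.5633.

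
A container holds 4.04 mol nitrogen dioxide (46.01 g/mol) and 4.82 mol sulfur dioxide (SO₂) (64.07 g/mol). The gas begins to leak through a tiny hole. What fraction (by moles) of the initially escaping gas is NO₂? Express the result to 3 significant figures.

0.497

The effusion rate of species i is ∝ p_i/√M_i ∝ n_i/√M_i.
x_NO₂(eff) = (n_NO₂/√M_NO₂) / (n_NO₂/√M_NO₂ + n_SO₂/√M_SO₂)
= (4.04/√46.01) / (4.04/√46.01 + 4.82/√64.07) = 0.5956/(0.5956 + 0.6022) = 0.497.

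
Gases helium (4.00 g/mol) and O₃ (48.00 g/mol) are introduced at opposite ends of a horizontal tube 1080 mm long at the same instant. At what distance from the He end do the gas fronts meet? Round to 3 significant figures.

838 mm

Graham's law gives d_He/d_O₃ = rate_He/rate_O₃ = √(M_O₃/M_He) = √(48.00/4.00) = 3.464.
With d_He + d_O₃ = 1080 mm, d_O₃ = 1080/(1 + 3.464) = 241.9 mm.
d_He = 1080 − 241.9 = 838 mm.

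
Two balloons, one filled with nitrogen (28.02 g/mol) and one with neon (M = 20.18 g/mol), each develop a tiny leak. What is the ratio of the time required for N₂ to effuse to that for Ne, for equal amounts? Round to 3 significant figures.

1.18

By Graham's law, t_N₂/t_Ne = √(M_N₂/M_Ne) = √(28.02/20.18) = √1.389 = 1.18.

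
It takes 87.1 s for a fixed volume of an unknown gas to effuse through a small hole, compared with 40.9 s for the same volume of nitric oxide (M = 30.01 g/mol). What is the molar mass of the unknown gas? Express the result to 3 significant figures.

Using Graham's law: t_X/t_NO = √(M_X/M_NO).
87.1/40.9 = 2.130 = √(M_X/30.01)
M_X = 30.01 × 2.130² = 30.01 × 4.535 = 136 g/mol

136 g/mol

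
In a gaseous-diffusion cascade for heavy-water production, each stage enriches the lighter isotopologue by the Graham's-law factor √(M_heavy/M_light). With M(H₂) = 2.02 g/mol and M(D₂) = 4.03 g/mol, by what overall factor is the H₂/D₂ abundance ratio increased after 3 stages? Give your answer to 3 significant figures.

The single-stage factor is √(M_heavy/M_light), so 3 stages give [√(4.03/2.02)]^3 = (4.03/2.02)^(3/2).
= 1.99505^(3/2) = 2.82.

2.82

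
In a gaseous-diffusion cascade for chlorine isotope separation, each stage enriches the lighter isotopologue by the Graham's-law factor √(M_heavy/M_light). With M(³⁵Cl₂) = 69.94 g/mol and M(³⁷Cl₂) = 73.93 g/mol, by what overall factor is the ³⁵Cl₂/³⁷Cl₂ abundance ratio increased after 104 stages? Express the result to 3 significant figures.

17.9

Each stage multiplies the ratio by α = √(73.93/69.94), so after 104 stages the overall factor is α^104 = (73.93/69.94)^(104/2).
= 1.05705^52 = 17.9.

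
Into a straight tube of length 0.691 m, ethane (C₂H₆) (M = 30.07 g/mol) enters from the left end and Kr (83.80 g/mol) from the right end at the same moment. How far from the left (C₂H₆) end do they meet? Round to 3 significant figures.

Distances travelled in equal time are proportional to diffusion rates, so d_C₂H₆/d_Kr = √(M_Kr/M_C₂H₆) = √(83.80/30.07) = 1.669.
With d_C₂H₆ + d_Kr = 0.691 m, d_Kr = 0.691/(1 + 1.669) = 0.2589 m.
d_C₂H₆ = 0.691 − 0.2589 = 0.432 m.

0.432 m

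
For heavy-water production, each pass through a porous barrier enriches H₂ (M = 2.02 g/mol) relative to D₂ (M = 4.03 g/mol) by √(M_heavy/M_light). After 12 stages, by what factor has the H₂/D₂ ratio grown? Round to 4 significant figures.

After 12 stages the ratio has grown by (√(4.03/2.02))^12 = (4.03/2.02)^(12/2).
= 1.99505^6 = 63.06.

63.06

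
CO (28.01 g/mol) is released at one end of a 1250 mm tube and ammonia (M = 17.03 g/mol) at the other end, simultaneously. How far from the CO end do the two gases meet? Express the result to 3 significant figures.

The fronts meet when d_CO + d_NH₃ = L with d_CO/d_NH₃ = √(M_NH₃/M_CO) (Graham's law). Here √(M_NH₃/M_CO) = √(17.03/28.01) = 0.7797.
With d_CO + d_NH₃ = 1250 mm, d_NH₃ = 1250/(1 + 0.7797) = 702.3 mm.
d_CO = 1250 − 702.3 = 548 mm.

548 mm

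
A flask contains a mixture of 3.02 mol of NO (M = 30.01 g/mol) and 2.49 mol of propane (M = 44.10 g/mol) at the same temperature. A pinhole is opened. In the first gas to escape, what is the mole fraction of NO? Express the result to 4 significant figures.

0.5952

The effusion rate of species i is ∝ p_i/√M_i ∝ n_i/√M_i.
Mole fraction of NO in the effusate = (n_NO/√M_NO) / (n_NO/√M_NO + n_C₃H₈/√M_C₃H₈)
= (3.02/√30.01) / (3.02/√30.01 + 2.49/√44.10) = 0.5513/(0.5513 + 0.3750) = 0.5952.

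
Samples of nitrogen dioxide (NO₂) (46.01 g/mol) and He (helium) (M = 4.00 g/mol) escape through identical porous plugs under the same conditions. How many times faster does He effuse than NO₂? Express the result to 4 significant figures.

By Graham's law, rate_He/rate_NO₂ = √(M_NO₂/M_He) = √(46.01/4.00) = √11.50 = 3.392.

3.392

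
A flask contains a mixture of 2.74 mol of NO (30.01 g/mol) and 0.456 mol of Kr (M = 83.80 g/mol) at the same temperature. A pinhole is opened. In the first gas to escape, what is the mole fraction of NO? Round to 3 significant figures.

0.909

Rate_i ∝ x_i/√M_i (Graham's law weighted by mole fraction), so the effusate composition follows n_i/√M_i.
Mole fraction of NO in the effusate = (n_NO/√M_NO) / (n_NO/√M_NO + n_Kr/√M_Kr)
= (2.74/√30.01) / (2.74/√30.01 + 0.456/√83.80) = 0.5002/(0.5002 + 0.04981) = 0.909.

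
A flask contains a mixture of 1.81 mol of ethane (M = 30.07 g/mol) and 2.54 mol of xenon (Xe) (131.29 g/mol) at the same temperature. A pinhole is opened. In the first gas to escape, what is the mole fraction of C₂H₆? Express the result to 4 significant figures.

Rate_i ∝ x_i/√M_i (Graham's law weighted by mole fraction), so the effusate composition follows n_i/√M_i.
So x_C₂H₆ in the escaping gas = (n_C₂H₆/√M_C₂H₆) / Σ(n_i/√M_i)
= (1.81/√30.07) / (1.81/√30.07 + 2.54/√131.29) = 0.3301/(0.3301 + 0.2217) = 0.5982.

0.5982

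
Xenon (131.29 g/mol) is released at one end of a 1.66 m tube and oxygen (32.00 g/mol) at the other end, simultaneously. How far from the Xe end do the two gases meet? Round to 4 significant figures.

In equal time, each gas travels a distance ∝ its rate ∝ 1/√M, so d_Xe/d_O₂ = √(M_O₂/M_Xe) = √(32.00/131.29) = 0.4937.
With d_Xe + d_O₂ = 1.66 m, d_O₂ = 1.66/(1 + 0.4937) = 1.111 m.
d_Xe = 1.66 − 1.111 = 0.5487 m.

0.5487 m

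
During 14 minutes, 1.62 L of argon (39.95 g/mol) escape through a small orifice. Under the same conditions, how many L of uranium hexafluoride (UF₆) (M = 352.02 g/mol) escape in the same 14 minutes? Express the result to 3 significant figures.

0.546 L

By Graham's law, rate_UF₆/rate_Ar = √(M_Ar/M_UF₆) = √(39.95/352.02) = √0.1135 = 0.3369.
So the volume for UF₆ is 1.62 × 0.3369 = 0.546 L.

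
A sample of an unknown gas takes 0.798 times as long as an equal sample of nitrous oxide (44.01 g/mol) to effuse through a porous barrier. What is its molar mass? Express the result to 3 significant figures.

28.0 g/mol

By Graham's law, t_X/t_N₂O = √(M_X/M_N₂O).
0.798 = √(M_X/44.01)
M_X = 44.01 × 0.798² = 44.01 × 0.6368 = 28.0 g/mol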